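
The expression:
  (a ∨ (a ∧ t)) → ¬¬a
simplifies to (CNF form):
True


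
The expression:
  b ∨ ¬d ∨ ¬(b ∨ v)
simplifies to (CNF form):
b ∨ ¬d ∨ ¬v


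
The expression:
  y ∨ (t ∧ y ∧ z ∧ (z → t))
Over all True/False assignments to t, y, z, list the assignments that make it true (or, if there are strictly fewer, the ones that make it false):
is true only for:
  t=False, y=True, z=False;
  t=False, y=True, z=True;
  t=True, y=True, z=False;
  t=True, y=True, z=True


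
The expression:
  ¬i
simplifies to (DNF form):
¬i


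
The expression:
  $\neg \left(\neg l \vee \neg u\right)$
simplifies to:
$l \wedge u$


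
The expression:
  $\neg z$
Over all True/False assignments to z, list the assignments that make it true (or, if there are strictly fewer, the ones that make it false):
is true only for:
  z=False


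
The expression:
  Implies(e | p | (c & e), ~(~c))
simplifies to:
c | (~e & ~p)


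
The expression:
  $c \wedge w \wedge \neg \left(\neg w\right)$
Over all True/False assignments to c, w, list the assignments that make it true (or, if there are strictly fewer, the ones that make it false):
is true only for:
  c=True, w=True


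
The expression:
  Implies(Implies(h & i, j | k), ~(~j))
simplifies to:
j | (h & i & ~k)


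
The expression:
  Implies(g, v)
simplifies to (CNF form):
v | ~g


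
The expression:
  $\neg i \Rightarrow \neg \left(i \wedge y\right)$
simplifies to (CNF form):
$\text{True}$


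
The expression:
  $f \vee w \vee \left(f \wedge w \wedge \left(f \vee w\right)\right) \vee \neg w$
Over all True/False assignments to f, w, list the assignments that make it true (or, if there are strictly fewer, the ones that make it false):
is always true.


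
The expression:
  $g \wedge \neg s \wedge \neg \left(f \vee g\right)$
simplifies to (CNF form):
$\text{False}$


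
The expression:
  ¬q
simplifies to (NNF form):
¬q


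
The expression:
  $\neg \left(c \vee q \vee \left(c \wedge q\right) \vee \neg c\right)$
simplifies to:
$\text{False}$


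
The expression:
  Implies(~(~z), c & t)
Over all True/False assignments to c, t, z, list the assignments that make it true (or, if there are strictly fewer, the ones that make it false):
is false only for:
  c=False, t=False, z=True;
  c=False, t=True, z=True;
  c=True, t=False, z=True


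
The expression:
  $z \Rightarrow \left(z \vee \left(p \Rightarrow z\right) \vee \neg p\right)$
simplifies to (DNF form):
$\text{True}$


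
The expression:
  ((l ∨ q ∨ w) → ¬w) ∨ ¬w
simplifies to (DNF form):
¬w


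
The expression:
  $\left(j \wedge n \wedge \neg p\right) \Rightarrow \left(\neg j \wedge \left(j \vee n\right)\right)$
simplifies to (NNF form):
$p \vee \neg j \vee \neg n$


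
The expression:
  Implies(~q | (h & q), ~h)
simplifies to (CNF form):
~h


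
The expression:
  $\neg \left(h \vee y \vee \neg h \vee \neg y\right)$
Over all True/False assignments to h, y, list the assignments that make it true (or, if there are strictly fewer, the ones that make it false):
is never true.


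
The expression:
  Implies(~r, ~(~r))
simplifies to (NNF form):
r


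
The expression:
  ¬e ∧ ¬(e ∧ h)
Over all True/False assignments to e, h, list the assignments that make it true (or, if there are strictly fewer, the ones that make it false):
is true only for:
  e=False, h=False;
  e=False, h=True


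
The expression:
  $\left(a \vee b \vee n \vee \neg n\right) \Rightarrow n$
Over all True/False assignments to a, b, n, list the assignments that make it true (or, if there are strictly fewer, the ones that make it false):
is true only for:
  a=False, b=False, n=True;
  a=False, b=True, n=True;
  a=True, b=False, n=True;
  a=True, b=True, n=True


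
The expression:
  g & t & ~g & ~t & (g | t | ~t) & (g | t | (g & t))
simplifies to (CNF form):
False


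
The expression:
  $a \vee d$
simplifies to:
$a \vee d$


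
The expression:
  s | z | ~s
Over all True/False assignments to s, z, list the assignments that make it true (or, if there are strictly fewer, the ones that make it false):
is always true.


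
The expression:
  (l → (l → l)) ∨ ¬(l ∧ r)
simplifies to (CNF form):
True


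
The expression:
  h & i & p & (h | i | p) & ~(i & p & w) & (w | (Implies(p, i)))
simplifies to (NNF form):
h & i & p & ~w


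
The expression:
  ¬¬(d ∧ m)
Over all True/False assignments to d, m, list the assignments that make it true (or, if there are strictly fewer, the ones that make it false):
is true only for:
  d=True, m=True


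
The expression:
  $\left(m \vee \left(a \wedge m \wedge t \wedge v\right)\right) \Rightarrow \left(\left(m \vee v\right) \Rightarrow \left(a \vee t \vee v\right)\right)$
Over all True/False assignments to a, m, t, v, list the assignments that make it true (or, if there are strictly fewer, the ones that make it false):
is false only for:
  a=False, m=True, t=False, v=False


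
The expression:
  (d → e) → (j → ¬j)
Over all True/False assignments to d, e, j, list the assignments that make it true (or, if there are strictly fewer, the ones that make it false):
is false only for:
  d=False, e=False, j=True;
  d=False, e=True, j=True;
  d=True, e=True, j=True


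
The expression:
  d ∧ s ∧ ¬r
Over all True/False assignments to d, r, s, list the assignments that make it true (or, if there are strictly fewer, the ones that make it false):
is true only for:
  d=True, r=False, s=True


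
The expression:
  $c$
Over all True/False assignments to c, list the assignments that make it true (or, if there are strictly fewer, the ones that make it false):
is true only for:
  c=True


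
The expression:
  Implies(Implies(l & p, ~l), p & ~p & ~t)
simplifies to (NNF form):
l & p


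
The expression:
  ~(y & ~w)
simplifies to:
w | ~y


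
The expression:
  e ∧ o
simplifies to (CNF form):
e ∧ o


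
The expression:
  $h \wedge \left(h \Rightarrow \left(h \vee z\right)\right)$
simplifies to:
$h$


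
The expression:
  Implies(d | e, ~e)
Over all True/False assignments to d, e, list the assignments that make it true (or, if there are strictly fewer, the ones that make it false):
is true only for:
  d=False, e=False;
  d=True, e=False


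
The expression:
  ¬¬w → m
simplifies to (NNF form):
m ∨ ¬w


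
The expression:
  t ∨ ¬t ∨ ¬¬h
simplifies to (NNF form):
True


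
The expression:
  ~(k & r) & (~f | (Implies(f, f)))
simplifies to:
~k | ~r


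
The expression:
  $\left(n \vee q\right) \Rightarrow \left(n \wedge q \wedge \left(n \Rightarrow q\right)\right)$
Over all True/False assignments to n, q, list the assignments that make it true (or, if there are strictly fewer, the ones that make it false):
is true only for:
  n=False, q=False;
  n=True, q=True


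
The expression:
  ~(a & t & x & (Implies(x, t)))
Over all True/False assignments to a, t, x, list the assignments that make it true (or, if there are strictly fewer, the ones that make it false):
is false only for:
  a=True, t=True, x=True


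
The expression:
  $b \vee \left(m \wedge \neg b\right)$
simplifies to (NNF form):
$b \vee m$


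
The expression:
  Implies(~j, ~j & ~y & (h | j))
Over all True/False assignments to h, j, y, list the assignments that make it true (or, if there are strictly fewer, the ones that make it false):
is false only for:
  h=False, j=False, y=False;
  h=False, j=False, y=True;
  h=True, j=False, y=True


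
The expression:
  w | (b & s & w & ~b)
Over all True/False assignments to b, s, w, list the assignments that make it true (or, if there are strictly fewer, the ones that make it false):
is true only for:
  b=False, s=False, w=True;
  b=False, s=True, w=True;
  b=True, s=False, w=True;
  b=True, s=True, w=True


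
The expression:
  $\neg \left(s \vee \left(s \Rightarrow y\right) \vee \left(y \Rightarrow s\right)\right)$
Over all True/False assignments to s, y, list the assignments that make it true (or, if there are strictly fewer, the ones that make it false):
is never true.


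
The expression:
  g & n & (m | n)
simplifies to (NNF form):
g & n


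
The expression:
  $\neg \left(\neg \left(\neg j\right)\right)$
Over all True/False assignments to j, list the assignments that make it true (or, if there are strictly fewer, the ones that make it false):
is true only for:
  j=False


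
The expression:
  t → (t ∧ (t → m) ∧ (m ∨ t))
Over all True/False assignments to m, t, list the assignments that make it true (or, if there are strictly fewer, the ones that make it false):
is false only for:
  m=False, t=True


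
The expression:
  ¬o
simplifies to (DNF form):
¬o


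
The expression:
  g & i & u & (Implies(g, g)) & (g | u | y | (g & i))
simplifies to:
g & i & u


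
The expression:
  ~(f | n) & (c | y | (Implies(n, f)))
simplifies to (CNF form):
~f & ~n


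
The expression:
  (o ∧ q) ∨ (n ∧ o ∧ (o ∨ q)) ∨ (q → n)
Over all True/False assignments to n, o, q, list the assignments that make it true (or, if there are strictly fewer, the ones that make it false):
is false only for:
  n=False, o=False, q=True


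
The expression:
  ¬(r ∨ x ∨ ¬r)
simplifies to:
False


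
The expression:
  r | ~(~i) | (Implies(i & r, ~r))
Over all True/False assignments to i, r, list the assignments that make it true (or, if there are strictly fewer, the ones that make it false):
is always true.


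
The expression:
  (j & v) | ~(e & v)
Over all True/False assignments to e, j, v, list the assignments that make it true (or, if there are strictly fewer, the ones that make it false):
is false only for:
  e=True, j=False, v=True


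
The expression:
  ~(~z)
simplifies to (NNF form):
z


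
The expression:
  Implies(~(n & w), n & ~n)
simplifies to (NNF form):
n & w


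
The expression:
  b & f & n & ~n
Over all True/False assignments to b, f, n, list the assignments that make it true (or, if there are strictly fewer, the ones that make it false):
is never true.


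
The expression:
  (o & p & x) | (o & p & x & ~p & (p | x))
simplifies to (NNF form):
o & p & x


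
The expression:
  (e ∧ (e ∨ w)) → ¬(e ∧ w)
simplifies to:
¬e ∨ ¬w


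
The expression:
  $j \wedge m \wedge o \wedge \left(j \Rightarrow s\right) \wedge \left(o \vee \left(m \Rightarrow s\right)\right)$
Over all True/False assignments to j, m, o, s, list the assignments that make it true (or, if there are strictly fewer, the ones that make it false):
is true only for:
  j=True, m=True, o=True, s=True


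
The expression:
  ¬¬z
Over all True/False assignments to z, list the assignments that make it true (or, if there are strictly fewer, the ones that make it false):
is true only for:
  z=True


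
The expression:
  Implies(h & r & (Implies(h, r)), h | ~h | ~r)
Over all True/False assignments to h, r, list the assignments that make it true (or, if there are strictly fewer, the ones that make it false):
is always true.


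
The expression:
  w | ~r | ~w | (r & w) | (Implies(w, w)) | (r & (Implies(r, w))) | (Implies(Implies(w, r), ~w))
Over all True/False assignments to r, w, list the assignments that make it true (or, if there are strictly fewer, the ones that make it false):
is always true.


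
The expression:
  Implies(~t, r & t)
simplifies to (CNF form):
t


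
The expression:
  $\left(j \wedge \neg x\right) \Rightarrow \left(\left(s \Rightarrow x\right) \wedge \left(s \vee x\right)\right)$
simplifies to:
$x \vee \neg j$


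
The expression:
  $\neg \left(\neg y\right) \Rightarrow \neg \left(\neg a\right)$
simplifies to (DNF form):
$a \vee \neg y$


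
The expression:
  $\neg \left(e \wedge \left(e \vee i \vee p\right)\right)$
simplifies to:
$\neg e$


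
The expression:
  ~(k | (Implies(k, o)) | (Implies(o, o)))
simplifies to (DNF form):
False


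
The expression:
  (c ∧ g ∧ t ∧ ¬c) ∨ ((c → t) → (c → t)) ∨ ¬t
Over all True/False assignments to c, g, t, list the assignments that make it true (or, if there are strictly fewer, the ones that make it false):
is always true.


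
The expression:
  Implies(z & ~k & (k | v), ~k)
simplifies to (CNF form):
True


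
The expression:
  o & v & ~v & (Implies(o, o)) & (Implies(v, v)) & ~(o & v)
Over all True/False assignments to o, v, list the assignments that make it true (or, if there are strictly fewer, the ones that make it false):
is never true.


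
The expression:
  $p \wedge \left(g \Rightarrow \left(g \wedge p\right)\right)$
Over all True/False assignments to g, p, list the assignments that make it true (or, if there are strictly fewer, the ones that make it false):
is true only for:
  g=False, p=True;
  g=True, p=True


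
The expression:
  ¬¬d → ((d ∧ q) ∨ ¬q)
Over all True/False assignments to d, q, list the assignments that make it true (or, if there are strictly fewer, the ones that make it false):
is always true.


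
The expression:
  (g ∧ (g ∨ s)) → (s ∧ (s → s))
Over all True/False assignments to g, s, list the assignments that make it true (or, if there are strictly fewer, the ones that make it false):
is false only for:
  g=True, s=False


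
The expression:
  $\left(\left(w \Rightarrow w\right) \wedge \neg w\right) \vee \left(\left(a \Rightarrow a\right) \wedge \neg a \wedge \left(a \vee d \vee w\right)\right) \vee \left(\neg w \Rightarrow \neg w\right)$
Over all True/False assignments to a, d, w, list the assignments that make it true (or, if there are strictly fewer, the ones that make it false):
is always true.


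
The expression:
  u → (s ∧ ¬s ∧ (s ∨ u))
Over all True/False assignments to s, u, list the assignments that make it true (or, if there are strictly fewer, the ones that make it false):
is true only for:
  s=False, u=False;
  s=True, u=False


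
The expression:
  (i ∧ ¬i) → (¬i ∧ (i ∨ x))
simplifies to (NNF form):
True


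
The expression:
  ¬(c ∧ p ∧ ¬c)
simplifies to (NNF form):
True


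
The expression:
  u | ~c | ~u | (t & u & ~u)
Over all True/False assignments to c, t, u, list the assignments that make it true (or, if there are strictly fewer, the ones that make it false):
is always true.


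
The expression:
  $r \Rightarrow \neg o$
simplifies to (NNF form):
$\neg o \vee \neg r$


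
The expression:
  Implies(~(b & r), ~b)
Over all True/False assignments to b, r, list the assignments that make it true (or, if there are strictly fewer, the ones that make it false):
is false only for:
  b=True, r=False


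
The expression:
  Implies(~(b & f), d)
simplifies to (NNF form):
d | (b & f)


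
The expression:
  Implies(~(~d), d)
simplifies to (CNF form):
True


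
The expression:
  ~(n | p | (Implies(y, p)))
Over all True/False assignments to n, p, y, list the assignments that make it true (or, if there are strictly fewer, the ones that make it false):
is true only for:
  n=False, p=False, y=True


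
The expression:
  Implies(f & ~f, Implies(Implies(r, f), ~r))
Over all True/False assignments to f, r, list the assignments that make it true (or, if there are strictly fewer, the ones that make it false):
is always true.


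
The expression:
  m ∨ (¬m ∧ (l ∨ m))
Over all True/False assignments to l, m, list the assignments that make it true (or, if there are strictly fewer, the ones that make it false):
is false only for:
  l=False, m=False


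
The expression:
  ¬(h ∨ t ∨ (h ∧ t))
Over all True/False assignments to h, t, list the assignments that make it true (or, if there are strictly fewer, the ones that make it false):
is true only for:
  h=False, t=False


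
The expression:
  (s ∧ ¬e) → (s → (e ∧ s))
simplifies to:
e ∨ ¬s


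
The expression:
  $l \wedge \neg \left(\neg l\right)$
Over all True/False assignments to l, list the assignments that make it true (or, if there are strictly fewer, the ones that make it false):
is true only for:
  l=True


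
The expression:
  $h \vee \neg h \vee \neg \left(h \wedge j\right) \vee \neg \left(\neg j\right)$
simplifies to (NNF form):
$\text{True}$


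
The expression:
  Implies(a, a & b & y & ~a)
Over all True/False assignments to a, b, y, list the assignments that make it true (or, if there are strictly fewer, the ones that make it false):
is true only for:
  a=False, b=False, y=False;
  a=False, b=False, y=True;
  a=False, b=True, y=False;
  a=False, b=True, y=True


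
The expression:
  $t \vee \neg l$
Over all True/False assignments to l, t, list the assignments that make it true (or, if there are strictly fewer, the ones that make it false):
is false only for:
  l=True, t=False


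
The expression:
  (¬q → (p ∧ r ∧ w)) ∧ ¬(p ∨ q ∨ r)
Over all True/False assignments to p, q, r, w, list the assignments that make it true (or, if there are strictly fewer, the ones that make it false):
is never true.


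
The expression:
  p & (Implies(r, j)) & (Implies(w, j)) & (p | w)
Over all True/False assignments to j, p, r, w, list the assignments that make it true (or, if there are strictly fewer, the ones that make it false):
is true only for:
  j=False, p=True, r=False, w=False;
  j=True, p=True, r=False, w=False;
  j=True, p=True, r=False, w=True;
  j=True, p=True, r=True, w=False;
  j=True, p=True, r=True, w=True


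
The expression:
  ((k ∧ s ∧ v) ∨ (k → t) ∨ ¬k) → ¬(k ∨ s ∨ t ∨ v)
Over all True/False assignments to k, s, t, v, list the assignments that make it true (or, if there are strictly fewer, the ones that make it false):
is true only for:
  k=False, s=False, t=False, v=False;
  k=True, s=False, t=False, v=False;
  k=True, s=False, t=False, v=True;
  k=True, s=True, t=False, v=False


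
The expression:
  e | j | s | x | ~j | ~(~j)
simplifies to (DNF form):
True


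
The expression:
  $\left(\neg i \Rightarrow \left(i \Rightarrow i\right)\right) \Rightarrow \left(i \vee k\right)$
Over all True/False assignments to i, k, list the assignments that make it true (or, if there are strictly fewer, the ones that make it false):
is false only for:
  i=False, k=False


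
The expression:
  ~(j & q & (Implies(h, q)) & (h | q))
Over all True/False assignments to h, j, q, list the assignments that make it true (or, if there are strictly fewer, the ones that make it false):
is false only for:
  h=False, j=True, q=True;
  h=True, j=True, q=True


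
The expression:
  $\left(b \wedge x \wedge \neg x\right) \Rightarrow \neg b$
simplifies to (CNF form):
$\text{True}$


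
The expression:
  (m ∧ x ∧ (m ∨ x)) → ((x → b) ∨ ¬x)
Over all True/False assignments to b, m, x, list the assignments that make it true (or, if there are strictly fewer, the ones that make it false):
is false only for:
  b=False, m=True, x=True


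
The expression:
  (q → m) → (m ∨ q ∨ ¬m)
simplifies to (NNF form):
True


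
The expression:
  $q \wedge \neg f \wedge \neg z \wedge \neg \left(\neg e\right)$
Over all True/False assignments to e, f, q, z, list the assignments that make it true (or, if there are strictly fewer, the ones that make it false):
is true only for:
  e=True, f=False, q=True, z=False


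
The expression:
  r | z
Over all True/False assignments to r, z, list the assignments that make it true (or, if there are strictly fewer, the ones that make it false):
is false only for:
  r=False, z=False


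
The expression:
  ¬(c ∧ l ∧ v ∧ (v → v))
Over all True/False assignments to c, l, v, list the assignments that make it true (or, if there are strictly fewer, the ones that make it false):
is false only for:
  c=True, l=True, v=True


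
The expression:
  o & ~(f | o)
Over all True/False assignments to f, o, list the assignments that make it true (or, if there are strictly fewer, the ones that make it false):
is never true.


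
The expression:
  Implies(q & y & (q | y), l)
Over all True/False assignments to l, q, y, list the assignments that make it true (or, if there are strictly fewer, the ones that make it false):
is false only for:
  l=False, q=True, y=True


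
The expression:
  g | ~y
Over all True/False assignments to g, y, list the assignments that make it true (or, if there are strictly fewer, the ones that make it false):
is false only for:
  g=False, y=True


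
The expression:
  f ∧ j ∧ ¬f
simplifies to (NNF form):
False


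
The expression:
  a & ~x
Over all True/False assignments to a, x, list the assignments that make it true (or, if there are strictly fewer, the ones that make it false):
is true only for:
  a=True, x=False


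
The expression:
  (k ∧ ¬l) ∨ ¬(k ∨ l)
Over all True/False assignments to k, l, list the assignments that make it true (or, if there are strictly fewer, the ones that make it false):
is true only for:
  k=False, l=False;
  k=True, l=False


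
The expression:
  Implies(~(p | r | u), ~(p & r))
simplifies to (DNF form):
True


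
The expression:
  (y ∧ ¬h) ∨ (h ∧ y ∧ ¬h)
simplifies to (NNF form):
y ∧ ¬h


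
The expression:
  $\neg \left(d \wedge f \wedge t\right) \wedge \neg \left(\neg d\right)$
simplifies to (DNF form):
$\left(d \wedge \neg f\right) \vee \left(d \wedge \neg t\right)$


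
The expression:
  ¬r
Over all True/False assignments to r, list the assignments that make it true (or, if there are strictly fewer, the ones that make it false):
is true only for:
  r=False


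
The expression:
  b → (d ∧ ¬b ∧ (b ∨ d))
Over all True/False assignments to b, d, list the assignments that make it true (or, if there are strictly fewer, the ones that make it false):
is true only for:
  b=False, d=False;
  b=False, d=True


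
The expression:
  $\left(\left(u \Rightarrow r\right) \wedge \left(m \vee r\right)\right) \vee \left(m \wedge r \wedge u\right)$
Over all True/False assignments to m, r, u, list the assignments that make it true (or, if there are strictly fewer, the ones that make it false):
is false only for:
  m=False, r=False, u=False;
  m=False, r=False, u=True;
  m=True, r=False, u=True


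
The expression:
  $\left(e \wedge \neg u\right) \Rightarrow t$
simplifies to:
$t \vee u \vee \neg e$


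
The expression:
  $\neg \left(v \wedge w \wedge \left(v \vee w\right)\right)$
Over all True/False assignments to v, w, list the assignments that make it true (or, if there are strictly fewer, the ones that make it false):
is false only for:
  v=True, w=True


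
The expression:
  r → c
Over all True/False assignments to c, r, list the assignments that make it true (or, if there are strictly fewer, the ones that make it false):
is false only for:
  c=False, r=True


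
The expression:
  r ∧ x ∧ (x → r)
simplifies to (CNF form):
r ∧ x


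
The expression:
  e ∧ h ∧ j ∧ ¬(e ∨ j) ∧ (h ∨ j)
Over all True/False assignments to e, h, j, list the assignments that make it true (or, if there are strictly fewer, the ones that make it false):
is never true.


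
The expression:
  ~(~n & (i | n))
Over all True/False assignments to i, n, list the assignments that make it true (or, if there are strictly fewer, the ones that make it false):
is false only for:
  i=True, n=False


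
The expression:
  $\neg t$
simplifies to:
$\neg t$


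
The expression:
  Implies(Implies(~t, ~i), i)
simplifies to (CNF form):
i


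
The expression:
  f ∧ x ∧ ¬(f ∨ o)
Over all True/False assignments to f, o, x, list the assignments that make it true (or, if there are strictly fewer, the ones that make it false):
is never true.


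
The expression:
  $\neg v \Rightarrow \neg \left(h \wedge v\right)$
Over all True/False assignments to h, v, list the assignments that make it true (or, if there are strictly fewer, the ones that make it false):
is always true.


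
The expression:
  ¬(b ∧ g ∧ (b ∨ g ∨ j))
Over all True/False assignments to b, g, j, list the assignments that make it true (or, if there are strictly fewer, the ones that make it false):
is false only for:
  b=True, g=True, j=False;
  b=True, g=True, j=True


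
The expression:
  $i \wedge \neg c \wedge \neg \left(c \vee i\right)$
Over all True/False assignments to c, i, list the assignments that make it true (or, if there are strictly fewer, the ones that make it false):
is never true.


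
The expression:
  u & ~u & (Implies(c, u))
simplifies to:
False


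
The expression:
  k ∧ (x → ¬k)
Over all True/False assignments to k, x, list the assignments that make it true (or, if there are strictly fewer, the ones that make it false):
is true only for:
  k=True, x=False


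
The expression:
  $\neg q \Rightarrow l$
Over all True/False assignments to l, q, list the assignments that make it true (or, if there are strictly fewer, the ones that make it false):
is false only for:
  l=False, q=False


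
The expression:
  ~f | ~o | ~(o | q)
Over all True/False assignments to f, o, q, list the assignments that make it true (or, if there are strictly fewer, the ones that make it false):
is false only for:
  f=True, o=True, q=False;
  f=True, o=True, q=True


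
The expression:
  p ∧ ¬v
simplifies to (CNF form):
p ∧ ¬v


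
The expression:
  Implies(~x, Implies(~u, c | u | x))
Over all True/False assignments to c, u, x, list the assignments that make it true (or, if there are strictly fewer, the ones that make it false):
is false only for:
  c=False, u=False, x=False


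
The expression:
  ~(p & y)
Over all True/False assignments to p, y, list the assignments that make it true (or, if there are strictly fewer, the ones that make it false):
is false only for:
  p=True, y=True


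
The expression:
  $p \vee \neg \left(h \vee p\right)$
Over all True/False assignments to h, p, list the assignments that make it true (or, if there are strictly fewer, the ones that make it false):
is false only for:
  h=True, p=False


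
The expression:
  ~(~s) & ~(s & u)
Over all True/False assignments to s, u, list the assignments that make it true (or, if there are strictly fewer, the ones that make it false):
is true only for:
  s=True, u=False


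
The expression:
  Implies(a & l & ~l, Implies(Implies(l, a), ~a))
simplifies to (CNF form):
True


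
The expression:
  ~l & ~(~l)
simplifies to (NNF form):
False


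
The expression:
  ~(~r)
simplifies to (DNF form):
r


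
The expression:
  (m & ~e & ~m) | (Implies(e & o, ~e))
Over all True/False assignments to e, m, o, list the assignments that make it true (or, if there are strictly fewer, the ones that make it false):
is false only for:
  e=True, m=False, o=True;
  e=True, m=True, o=True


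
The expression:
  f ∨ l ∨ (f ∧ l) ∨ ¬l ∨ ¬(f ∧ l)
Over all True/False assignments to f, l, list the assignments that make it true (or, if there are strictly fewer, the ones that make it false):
is always true.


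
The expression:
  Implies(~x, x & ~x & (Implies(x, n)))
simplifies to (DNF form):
x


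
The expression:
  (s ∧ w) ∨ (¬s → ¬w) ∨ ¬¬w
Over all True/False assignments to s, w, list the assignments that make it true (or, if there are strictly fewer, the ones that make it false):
is always true.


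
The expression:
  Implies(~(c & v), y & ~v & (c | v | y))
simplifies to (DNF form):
(c & v) | (y & ~v)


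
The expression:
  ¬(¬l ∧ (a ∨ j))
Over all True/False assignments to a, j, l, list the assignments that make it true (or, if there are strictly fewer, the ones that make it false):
is false only for:
  a=False, j=True, l=False;
  a=True, j=False, l=False;
  a=True, j=True, l=False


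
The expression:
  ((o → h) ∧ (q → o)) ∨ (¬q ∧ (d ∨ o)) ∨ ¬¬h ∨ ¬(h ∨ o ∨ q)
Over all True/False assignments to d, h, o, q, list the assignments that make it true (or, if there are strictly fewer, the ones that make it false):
is false only for:
  d=False, h=False, o=False, q=True;
  d=False, h=False, o=True, q=True;
  d=True, h=False, o=False, q=True;
  d=True, h=False, o=True, q=True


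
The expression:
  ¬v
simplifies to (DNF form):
¬v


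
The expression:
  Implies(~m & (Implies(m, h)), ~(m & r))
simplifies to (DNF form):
True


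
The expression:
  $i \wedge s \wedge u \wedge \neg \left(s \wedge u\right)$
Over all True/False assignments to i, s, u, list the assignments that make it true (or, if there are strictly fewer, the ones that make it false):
is never true.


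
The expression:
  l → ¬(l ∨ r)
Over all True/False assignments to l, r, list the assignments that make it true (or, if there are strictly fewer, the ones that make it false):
is true only for:
  l=False, r=False;
  l=False, r=True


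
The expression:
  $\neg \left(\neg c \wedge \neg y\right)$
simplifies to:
$c \vee y$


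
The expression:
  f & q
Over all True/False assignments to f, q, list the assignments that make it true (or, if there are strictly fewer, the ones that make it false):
is true only for:
  f=True, q=True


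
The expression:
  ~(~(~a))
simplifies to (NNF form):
~a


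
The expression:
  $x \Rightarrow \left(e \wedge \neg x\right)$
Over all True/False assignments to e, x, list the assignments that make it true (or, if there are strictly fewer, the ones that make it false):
is true only for:
  e=False, x=False;
  e=True, x=False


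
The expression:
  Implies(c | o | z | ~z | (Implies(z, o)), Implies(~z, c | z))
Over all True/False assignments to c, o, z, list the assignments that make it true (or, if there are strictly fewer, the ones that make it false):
is false only for:
  c=False, o=False, z=False;
  c=False, o=True, z=False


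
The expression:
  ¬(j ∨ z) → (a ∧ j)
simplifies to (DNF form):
j ∨ z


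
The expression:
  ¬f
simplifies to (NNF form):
¬f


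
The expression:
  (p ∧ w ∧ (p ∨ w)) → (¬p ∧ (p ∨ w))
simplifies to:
¬p ∨ ¬w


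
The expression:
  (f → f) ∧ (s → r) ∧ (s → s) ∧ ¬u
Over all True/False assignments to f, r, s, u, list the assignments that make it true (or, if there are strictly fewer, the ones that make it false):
is true only for:
  f=False, r=False, s=False, u=False;
  f=False, r=True, s=False, u=False;
  f=False, r=True, s=True, u=False;
  f=True, r=False, s=False, u=False;
  f=True, r=True, s=False, u=False;
  f=True, r=True, s=True, u=False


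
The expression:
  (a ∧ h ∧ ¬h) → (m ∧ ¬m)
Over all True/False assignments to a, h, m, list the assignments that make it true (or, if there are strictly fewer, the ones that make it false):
is always true.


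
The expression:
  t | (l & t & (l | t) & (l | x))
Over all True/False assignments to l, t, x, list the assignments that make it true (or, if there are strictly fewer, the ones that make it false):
is true only for:
  l=False, t=True, x=False;
  l=False, t=True, x=True;
  l=True, t=True, x=False;
  l=True, t=True, x=True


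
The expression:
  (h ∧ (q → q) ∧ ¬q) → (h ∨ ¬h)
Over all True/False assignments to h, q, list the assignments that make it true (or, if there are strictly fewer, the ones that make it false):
is always true.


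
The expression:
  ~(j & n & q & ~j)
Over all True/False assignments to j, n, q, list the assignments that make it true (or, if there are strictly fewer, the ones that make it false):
is always true.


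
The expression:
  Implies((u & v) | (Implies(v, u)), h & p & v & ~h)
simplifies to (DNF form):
v & ~u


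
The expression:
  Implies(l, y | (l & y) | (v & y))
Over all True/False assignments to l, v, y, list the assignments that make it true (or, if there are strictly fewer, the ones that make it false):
is false only for:
  l=True, v=False, y=False;
  l=True, v=True, y=False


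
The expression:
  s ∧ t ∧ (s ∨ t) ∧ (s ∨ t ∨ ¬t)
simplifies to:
s ∧ t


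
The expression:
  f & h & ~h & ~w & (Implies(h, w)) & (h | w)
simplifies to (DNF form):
False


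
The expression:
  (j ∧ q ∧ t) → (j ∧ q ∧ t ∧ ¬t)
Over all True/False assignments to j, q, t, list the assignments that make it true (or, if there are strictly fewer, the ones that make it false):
is false only for:
  j=True, q=True, t=True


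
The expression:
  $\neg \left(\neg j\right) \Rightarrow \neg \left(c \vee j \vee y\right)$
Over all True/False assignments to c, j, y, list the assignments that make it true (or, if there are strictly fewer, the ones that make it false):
is true only for:
  c=False, j=False, y=False;
  c=False, j=False, y=True;
  c=True, j=False, y=False;
  c=True, j=False, y=True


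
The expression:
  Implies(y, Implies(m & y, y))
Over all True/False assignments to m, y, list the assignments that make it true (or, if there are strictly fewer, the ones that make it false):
is always true.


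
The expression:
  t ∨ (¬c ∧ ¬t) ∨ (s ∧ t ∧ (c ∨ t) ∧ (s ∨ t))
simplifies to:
t ∨ ¬c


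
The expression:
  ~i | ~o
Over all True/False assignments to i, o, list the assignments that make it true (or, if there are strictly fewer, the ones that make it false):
is false only for:
  i=True, o=True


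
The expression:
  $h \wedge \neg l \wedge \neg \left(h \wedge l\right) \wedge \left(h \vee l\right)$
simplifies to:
$h \wedge \neg l$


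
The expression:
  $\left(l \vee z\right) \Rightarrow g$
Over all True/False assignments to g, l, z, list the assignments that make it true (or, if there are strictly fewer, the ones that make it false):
is false only for:
  g=False, l=False, z=True;
  g=False, l=True, z=False;
  g=False, l=True, z=True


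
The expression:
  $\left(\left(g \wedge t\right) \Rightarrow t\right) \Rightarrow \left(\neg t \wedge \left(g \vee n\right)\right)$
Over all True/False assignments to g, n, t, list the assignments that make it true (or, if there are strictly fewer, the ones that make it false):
is true only for:
  g=False, n=True, t=False;
  g=True, n=False, t=False;
  g=True, n=True, t=False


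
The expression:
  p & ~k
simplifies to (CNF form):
p & ~k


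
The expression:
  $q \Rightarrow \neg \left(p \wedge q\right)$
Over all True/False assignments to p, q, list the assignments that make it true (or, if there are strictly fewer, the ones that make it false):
is false only for:
  p=True, q=True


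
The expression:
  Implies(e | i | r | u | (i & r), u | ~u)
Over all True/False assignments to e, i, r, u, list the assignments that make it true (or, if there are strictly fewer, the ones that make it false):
is always true.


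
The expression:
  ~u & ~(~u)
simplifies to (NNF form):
False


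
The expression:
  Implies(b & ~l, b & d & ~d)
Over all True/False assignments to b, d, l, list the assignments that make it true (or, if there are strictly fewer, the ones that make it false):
is false only for:
  b=True, d=False, l=False;
  b=True, d=True, l=False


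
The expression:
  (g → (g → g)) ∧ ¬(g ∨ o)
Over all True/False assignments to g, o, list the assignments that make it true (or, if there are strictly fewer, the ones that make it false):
is true only for:
  g=False, o=False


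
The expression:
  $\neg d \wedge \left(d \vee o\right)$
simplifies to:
$o \wedge \neg d$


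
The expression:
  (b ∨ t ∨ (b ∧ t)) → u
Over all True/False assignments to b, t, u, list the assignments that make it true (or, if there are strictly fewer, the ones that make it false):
is false only for:
  b=False, t=True, u=False;
  b=True, t=False, u=False;
  b=True, t=True, u=False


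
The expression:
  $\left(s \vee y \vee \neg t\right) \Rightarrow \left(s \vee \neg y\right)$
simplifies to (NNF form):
$s \vee \neg y$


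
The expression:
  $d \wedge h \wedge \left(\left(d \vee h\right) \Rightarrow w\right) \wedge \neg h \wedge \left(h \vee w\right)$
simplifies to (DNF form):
$\text{False}$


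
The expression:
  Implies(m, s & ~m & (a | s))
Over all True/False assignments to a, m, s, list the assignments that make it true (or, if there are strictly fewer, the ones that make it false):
is true only for:
  a=False, m=False, s=False;
  a=False, m=False, s=True;
  a=True, m=False, s=False;
  a=True, m=False, s=True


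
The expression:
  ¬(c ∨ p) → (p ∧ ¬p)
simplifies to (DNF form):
c ∨ p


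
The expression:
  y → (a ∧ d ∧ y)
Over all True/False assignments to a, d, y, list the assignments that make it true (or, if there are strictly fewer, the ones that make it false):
is false only for:
  a=False, d=False, y=True;
  a=False, d=True, y=True;
  a=True, d=False, y=True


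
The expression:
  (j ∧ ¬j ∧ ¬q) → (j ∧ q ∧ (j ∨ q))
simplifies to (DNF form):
True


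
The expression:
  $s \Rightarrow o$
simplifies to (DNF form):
$o \vee \neg s$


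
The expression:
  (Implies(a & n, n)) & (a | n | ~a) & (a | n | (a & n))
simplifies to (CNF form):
a | n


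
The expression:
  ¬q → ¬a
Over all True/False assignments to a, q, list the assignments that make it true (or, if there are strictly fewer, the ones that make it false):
is false only for:
  a=True, q=False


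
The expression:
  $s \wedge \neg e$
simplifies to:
$s \wedge \neg e$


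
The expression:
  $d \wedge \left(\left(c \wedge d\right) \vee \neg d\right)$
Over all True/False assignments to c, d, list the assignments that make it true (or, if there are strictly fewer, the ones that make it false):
is true only for:
  c=True, d=True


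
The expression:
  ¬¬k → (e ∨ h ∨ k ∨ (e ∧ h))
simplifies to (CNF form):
True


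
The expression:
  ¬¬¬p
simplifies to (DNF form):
¬p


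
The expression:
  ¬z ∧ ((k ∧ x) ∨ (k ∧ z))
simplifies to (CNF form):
k ∧ x ∧ ¬z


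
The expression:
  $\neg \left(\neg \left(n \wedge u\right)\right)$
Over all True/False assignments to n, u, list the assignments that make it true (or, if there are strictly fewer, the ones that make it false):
is true only for:
  n=True, u=True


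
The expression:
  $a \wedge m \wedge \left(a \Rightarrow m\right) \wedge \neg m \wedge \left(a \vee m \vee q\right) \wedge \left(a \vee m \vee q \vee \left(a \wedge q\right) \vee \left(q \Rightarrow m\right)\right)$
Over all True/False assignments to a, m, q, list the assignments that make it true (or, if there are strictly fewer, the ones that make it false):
is never true.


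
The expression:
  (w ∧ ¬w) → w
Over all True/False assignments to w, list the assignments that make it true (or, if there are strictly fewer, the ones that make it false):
is always true.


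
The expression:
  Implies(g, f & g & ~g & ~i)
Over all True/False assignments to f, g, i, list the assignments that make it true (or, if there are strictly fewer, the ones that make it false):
is true only for:
  f=False, g=False, i=False;
  f=False, g=False, i=True;
  f=True, g=False, i=False;
  f=True, g=False, i=True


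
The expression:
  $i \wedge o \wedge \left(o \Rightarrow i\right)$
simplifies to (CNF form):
$i \wedge o$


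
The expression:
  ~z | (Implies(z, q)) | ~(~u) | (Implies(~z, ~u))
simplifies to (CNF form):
True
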